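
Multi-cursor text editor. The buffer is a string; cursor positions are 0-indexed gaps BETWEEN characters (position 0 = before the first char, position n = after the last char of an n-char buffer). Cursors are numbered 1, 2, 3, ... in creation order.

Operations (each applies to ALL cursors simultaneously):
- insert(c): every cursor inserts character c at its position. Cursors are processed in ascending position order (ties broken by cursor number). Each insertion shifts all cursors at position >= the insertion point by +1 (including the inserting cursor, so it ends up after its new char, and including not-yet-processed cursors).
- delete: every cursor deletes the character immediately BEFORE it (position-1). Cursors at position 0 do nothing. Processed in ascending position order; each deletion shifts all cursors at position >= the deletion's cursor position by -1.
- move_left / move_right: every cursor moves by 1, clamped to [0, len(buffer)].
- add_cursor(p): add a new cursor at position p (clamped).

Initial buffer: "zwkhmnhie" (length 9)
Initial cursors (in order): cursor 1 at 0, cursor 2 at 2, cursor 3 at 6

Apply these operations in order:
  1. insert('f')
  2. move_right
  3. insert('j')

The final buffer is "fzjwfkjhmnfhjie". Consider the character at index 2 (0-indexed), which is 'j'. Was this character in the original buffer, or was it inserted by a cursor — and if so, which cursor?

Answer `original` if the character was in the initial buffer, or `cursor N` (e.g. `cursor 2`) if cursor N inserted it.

After op 1 (insert('f')): buffer="fzwfkhmnfhie" (len 12), cursors c1@1 c2@4 c3@9, authorship 1..2....3...
After op 2 (move_right): buffer="fzwfkhmnfhie" (len 12), cursors c1@2 c2@5 c3@10, authorship 1..2....3...
After op 3 (insert('j')): buffer="fzjwfkjhmnfhjie" (len 15), cursors c1@3 c2@7 c3@13, authorship 1.1.2.2...3.3..
Authorship (.=original, N=cursor N): 1 . 1 . 2 . 2 . . . 3 . 3 . .
Index 2: author = 1

Answer: cursor 1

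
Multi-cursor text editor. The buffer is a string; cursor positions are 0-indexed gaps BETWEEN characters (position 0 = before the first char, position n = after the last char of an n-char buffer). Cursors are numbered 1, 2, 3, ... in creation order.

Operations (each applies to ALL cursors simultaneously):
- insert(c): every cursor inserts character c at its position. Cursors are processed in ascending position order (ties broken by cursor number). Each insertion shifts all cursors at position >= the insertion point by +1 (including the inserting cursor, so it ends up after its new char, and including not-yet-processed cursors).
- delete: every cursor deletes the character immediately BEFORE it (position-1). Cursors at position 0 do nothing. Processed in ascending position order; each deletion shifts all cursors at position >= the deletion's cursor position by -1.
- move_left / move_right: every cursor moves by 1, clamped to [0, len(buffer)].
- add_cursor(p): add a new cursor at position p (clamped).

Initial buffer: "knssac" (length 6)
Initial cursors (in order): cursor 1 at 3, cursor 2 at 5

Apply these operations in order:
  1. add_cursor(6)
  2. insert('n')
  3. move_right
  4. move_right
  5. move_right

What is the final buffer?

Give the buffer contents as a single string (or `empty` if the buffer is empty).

After op 1 (add_cursor(6)): buffer="knssac" (len 6), cursors c1@3 c2@5 c3@6, authorship ......
After op 2 (insert('n')): buffer="knsnsancn" (len 9), cursors c1@4 c2@7 c3@9, authorship ...1..2.3
After op 3 (move_right): buffer="knsnsancn" (len 9), cursors c1@5 c2@8 c3@9, authorship ...1..2.3
After op 4 (move_right): buffer="knsnsancn" (len 9), cursors c1@6 c2@9 c3@9, authorship ...1..2.3
After op 5 (move_right): buffer="knsnsancn" (len 9), cursors c1@7 c2@9 c3@9, authorship ...1..2.3

Answer: knsnsancn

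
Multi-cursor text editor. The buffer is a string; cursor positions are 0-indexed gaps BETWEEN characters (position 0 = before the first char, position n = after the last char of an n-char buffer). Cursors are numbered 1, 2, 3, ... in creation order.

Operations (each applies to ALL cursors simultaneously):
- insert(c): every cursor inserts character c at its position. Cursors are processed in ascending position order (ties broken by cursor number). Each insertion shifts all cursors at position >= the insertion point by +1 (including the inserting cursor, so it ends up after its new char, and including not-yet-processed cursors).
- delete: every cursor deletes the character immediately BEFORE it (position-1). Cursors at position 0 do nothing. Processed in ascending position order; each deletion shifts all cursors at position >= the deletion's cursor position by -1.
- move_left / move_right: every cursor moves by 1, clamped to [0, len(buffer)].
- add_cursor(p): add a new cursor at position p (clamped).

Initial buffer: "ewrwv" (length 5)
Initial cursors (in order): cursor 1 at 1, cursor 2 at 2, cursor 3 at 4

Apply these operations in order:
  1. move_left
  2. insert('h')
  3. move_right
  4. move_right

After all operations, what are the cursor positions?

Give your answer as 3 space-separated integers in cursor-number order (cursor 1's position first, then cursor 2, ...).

After op 1 (move_left): buffer="ewrwv" (len 5), cursors c1@0 c2@1 c3@3, authorship .....
After op 2 (insert('h')): buffer="hehwrhwv" (len 8), cursors c1@1 c2@3 c3@6, authorship 1.2..3..
After op 3 (move_right): buffer="hehwrhwv" (len 8), cursors c1@2 c2@4 c3@7, authorship 1.2..3..
After op 4 (move_right): buffer="hehwrhwv" (len 8), cursors c1@3 c2@5 c3@8, authorship 1.2..3..

Answer: 3 5 8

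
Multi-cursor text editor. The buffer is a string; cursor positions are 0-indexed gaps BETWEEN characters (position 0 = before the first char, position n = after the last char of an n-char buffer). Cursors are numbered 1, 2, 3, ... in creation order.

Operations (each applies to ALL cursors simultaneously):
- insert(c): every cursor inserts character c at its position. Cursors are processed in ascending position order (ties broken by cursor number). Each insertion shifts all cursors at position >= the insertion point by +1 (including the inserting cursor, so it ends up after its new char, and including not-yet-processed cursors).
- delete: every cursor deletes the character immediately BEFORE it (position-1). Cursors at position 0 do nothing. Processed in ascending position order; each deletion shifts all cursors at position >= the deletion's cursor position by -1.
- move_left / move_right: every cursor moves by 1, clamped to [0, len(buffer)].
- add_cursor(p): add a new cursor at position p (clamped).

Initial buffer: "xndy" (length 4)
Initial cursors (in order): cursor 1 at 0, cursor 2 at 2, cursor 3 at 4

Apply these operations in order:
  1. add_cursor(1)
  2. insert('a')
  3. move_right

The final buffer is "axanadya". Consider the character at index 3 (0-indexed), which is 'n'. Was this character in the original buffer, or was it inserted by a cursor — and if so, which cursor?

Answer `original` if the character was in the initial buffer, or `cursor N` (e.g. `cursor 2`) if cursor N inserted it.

Answer: original

Derivation:
After op 1 (add_cursor(1)): buffer="xndy" (len 4), cursors c1@0 c4@1 c2@2 c3@4, authorship ....
After op 2 (insert('a')): buffer="axanadya" (len 8), cursors c1@1 c4@3 c2@5 c3@8, authorship 1.4.2..3
After op 3 (move_right): buffer="axanadya" (len 8), cursors c1@2 c4@4 c2@6 c3@8, authorship 1.4.2..3
Authorship (.=original, N=cursor N): 1 . 4 . 2 . . 3
Index 3: author = original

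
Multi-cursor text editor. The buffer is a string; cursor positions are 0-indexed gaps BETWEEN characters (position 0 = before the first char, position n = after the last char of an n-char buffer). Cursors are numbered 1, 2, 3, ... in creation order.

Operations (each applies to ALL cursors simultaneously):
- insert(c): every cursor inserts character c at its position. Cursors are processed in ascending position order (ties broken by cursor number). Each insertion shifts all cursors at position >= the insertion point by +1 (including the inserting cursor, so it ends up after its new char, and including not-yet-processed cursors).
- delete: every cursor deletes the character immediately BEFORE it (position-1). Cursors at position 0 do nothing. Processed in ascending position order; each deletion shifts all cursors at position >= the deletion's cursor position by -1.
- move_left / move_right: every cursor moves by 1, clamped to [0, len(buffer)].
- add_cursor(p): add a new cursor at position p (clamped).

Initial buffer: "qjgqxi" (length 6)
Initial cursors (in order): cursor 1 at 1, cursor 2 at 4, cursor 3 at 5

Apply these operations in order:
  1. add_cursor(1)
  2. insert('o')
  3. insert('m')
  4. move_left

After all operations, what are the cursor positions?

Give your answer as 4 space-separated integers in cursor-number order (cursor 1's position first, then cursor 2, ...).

Answer: 4 9 12 4

Derivation:
After op 1 (add_cursor(1)): buffer="qjgqxi" (len 6), cursors c1@1 c4@1 c2@4 c3@5, authorship ......
After op 2 (insert('o')): buffer="qoojgqoxoi" (len 10), cursors c1@3 c4@3 c2@7 c3@9, authorship .14...2.3.
After op 3 (insert('m')): buffer="qoommjgqomxomi" (len 14), cursors c1@5 c4@5 c2@10 c3@13, authorship .1414...22.33.
After op 4 (move_left): buffer="qoommjgqomxomi" (len 14), cursors c1@4 c4@4 c2@9 c3@12, authorship .1414...22.33.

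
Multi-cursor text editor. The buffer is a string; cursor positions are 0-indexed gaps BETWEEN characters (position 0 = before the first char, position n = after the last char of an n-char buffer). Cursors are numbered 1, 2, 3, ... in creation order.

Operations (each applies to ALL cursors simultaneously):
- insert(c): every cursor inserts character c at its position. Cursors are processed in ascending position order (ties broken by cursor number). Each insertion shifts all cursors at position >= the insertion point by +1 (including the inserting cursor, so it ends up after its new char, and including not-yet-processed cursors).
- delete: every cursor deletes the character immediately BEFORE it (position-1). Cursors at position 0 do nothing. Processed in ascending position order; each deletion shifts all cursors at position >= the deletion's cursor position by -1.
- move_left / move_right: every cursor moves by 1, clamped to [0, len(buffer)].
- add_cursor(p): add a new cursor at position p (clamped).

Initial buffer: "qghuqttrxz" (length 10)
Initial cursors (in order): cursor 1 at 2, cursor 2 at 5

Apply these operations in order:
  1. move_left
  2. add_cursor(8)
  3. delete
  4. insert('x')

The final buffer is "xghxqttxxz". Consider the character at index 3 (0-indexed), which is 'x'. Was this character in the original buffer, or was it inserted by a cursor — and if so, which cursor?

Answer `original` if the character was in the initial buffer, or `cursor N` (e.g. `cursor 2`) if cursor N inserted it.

After op 1 (move_left): buffer="qghuqttrxz" (len 10), cursors c1@1 c2@4, authorship ..........
After op 2 (add_cursor(8)): buffer="qghuqttrxz" (len 10), cursors c1@1 c2@4 c3@8, authorship ..........
After op 3 (delete): buffer="ghqttxz" (len 7), cursors c1@0 c2@2 c3@5, authorship .......
After op 4 (insert('x')): buffer="xghxqttxxz" (len 10), cursors c1@1 c2@4 c3@8, authorship 1..2...3..
Authorship (.=original, N=cursor N): 1 . . 2 . . . 3 . .
Index 3: author = 2

Answer: cursor 2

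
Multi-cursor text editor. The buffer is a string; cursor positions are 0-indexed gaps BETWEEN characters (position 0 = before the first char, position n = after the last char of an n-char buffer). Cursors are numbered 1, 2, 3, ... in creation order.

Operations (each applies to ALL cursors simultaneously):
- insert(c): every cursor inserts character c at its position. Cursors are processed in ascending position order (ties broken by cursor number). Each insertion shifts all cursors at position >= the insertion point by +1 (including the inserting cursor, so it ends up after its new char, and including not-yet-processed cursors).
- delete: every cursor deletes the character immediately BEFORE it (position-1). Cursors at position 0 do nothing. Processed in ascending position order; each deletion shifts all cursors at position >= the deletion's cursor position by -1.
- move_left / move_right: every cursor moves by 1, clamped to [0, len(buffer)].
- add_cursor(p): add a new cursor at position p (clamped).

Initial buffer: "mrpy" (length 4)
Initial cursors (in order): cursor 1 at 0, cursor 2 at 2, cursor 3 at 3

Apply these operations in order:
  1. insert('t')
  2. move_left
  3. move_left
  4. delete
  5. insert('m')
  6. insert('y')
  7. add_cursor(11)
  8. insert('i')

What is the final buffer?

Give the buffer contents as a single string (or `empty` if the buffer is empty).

After op 1 (insert('t')): buffer="tmrtpty" (len 7), cursors c1@1 c2@4 c3@6, authorship 1..2.3.
After op 2 (move_left): buffer="tmrtpty" (len 7), cursors c1@0 c2@3 c3@5, authorship 1..2.3.
After op 3 (move_left): buffer="tmrtpty" (len 7), cursors c1@0 c2@2 c3@4, authorship 1..2.3.
After op 4 (delete): buffer="trpty" (len 5), cursors c1@0 c2@1 c3@2, authorship 1..3.
After op 5 (insert('m')): buffer="mtmrmpty" (len 8), cursors c1@1 c2@3 c3@5, authorship 112.3.3.
After op 6 (insert('y')): buffer="mytmyrmypty" (len 11), cursors c1@2 c2@5 c3@8, authorship 11122.33.3.
After op 7 (add_cursor(11)): buffer="mytmyrmypty" (len 11), cursors c1@2 c2@5 c3@8 c4@11, authorship 11122.33.3.
After op 8 (insert('i')): buffer="myitmyirmyiptyi" (len 15), cursors c1@3 c2@7 c3@11 c4@15, authorship 1111222.333.3.4

Answer: myitmyirmyiptyi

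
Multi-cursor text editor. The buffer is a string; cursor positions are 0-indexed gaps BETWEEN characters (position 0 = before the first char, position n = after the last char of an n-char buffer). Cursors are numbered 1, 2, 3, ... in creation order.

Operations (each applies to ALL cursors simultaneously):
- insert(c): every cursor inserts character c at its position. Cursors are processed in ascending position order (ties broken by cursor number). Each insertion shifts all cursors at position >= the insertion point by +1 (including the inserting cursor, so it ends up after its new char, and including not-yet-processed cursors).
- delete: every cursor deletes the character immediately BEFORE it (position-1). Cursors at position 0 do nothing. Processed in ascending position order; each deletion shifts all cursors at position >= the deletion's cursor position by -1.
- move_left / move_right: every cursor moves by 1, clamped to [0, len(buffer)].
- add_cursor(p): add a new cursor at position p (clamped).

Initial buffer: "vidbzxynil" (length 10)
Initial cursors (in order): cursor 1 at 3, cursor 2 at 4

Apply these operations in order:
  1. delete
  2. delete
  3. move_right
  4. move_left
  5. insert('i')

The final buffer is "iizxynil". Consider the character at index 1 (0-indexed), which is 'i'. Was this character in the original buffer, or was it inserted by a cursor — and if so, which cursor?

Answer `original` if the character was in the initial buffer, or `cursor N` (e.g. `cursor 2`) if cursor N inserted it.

Answer: cursor 2

Derivation:
After op 1 (delete): buffer="vizxynil" (len 8), cursors c1@2 c2@2, authorship ........
After op 2 (delete): buffer="zxynil" (len 6), cursors c1@0 c2@0, authorship ......
After op 3 (move_right): buffer="zxynil" (len 6), cursors c1@1 c2@1, authorship ......
After op 4 (move_left): buffer="zxynil" (len 6), cursors c1@0 c2@0, authorship ......
After op 5 (insert('i')): buffer="iizxynil" (len 8), cursors c1@2 c2@2, authorship 12......
Authorship (.=original, N=cursor N): 1 2 . . . . . .
Index 1: author = 2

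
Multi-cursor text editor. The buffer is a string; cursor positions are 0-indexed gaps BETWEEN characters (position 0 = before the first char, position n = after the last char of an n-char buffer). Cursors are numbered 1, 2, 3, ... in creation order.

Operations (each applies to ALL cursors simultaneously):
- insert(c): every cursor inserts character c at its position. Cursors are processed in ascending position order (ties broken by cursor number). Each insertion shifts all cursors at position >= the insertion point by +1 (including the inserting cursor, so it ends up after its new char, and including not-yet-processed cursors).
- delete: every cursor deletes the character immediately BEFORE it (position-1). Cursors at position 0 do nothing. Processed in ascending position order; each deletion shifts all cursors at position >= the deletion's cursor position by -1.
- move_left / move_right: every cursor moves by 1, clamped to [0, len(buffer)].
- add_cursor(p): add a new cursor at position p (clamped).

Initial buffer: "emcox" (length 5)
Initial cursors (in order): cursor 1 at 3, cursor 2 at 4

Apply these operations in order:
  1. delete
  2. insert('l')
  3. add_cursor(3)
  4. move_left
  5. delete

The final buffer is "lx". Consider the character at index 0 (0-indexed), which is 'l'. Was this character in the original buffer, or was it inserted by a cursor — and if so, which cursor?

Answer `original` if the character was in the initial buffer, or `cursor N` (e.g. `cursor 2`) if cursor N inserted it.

After op 1 (delete): buffer="emx" (len 3), cursors c1@2 c2@2, authorship ...
After op 2 (insert('l')): buffer="emllx" (len 5), cursors c1@4 c2@4, authorship ..12.
After op 3 (add_cursor(3)): buffer="emllx" (len 5), cursors c3@3 c1@4 c2@4, authorship ..12.
After op 4 (move_left): buffer="emllx" (len 5), cursors c3@2 c1@3 c2@3, authorship ..12.
After op 5 (delete): buffer="lx" (len 2), cursors c1@0 c2@0 c3@0, authorship 2.
Authorship (.=original, N=cursor N): 2 .
Index 0: author = 2

Answer: cursor 2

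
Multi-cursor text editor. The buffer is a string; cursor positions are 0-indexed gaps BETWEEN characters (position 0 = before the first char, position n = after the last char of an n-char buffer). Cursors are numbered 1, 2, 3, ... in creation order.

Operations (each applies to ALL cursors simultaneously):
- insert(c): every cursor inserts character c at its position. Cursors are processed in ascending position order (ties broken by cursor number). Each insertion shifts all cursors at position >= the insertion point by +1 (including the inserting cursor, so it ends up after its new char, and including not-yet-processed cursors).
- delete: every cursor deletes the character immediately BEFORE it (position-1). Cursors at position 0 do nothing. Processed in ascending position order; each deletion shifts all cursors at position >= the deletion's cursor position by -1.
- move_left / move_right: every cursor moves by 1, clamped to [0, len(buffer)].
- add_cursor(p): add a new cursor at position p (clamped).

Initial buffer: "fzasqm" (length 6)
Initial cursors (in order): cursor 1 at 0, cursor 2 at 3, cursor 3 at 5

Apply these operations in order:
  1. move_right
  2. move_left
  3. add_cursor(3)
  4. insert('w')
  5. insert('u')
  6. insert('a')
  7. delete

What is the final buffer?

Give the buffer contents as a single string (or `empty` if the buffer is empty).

Answer: wufzawwuusqwum

Derivation:
After op 1 (move_right): buffer="fzasqm" (len 6), cursors c1@1 c2@4 c3@6, authorship ......
After op 2 (move_left): buffer="fzasqm" (len 6), cursors c1@0 c2@3 c3@5, authorship ......
After op 3 (add_cursor(3)): buffer="fzasqm" (len 6), cursors c1@0 c2@3 c4@3 c3@5, authorship ......
After op 4 (insert('w')): buffer="wfzawwsqwm" (len 10), cursors c1@1 c2@6 c4@6 c3@9, authorship 1...24..3.
After op 5 (insert('u')): buffer="wufzawwuusqwum" (len 14), cursors c1@2 c2@9 c4@9 c3@13, authorship 11...2424..33.
After op 6 (insert('a')): buffer="wuafzawwuuaasqwuam" (len 18), cursors c1@3 c2@12 c4@12 c3@17, authorship 111...242424..333.
After op 7 (delete): buffer="wufzawwuusqwum" (len 14), cursors c1@2 c2@9 c4@9 c3@13, authorship 11...2424..33.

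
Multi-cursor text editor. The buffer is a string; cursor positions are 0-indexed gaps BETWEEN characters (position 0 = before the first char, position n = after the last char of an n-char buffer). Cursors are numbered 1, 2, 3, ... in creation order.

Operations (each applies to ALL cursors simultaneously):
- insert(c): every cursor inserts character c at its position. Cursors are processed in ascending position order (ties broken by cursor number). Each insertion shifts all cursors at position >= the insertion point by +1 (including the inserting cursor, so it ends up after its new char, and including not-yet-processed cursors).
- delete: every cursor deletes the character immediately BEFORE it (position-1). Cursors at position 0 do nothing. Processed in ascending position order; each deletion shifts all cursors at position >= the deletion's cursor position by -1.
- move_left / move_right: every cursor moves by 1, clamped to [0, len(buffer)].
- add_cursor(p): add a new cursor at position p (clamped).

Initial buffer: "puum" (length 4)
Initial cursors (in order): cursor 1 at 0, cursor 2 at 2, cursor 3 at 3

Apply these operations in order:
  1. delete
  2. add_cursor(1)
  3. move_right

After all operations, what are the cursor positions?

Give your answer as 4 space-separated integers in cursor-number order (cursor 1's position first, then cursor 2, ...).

Answer: 1 2 2 2

Derivation:
After op 1 (delete): buffer="pm" (len 2), cursors c1@0 c2@1 c3@1, authorship ..
After op 2 (add_cursor(1)): buffer="pm" (len 2), cursors c1@0 c2@1 c3@1 c4@1, authorship ..
After op 3 (move_right): buffer="pm" (len 2), cursors c1@1 c2@2 c3@2 c4@2, authorship ..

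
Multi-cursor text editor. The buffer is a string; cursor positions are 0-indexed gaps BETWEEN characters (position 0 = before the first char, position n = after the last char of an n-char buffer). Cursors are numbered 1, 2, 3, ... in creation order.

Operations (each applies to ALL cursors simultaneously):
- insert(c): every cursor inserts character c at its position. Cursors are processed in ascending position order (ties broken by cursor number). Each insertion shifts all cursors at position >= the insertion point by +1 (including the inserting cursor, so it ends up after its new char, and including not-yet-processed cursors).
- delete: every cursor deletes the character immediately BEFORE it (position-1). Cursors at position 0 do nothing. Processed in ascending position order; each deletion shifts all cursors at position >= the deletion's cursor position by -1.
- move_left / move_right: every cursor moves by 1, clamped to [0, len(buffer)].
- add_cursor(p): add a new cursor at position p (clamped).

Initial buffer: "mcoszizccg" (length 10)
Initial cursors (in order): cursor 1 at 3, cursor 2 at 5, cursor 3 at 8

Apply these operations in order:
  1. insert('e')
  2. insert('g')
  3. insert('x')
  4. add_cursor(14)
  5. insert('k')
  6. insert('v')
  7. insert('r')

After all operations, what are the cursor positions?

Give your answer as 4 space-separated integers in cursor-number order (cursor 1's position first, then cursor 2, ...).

After op 1 (insert('e')): buffer="mcoeszeizcecg" (len 13), cursors c1@4 c2@7 c3@11, authorship ...1..2...3..
After op 2 (insert('g')): buffer="mcoegszegizcegcg" (len 16), cursors c1@5 c2@9 c3@14, authorship ...11..22...33..
After op 3 (insert('x')): buffer="mcoegxszegxizcegxcg" (len 19), cursors c1@6 c2@11 c3@17, authorship ...111..222...333..
After op 4 (add_cursor(14)): buffer="mcoegxszegxizcegxcg" (len 19), cursors c1@6 c2@11 c4@14 c3@17, authorship ...111..222...333..
After op 5 (insert('k')): buffer="mcoegxkszegxkizckegxkcg" (len 23), cursors c1@7 c2@13 c4@17 c3@21, authorship ...1111..2222...43333..
After op 6 (insert('v')): buffer="mcoegxkvszegxkvizckvegxkvcg" (len 27), cursors c1@8 c2@15 c4@20 c3@25, authorship ...11111..22222...4433333..
After op 7 (insert('r')): buffer="mcoegxkvrszegxkvrizckvregxkvrcg" (len 31), cursors c1@9 c2@17 c4@23 c3@29, authorship ...111111..222222...444333333..

Answer: 9 17 29 23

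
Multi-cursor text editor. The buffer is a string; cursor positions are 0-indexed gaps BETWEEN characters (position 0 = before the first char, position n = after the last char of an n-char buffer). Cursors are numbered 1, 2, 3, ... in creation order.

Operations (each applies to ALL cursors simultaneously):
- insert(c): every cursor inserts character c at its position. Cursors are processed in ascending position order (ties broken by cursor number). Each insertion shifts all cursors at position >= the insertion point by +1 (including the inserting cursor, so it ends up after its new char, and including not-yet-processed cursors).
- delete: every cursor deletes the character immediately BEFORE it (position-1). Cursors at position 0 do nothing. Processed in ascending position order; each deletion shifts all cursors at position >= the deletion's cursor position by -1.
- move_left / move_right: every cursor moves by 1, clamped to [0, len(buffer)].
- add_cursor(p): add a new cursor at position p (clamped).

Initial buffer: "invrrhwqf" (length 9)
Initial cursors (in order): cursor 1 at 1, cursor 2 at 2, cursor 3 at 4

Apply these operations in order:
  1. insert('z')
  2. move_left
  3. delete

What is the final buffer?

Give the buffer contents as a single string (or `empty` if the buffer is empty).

After op 1 (insert('z')): buffer="iznzvrzrhwqf" (len 12), cursors c1@2 c2@4 c3@7, authorship .1.2..3.....
After op 2 (move_left): buffer="iznzvrzrhwqf" (len 12), cursors c1@1 c2@3 c3@6, authorship .1.2..3.....
After op 3 (delete): buffer="zzvzrhwqf" (len 9), cursors c1@0 c2@1 c3@3, authorship 12.3.....

Answer: zzvzrhwqf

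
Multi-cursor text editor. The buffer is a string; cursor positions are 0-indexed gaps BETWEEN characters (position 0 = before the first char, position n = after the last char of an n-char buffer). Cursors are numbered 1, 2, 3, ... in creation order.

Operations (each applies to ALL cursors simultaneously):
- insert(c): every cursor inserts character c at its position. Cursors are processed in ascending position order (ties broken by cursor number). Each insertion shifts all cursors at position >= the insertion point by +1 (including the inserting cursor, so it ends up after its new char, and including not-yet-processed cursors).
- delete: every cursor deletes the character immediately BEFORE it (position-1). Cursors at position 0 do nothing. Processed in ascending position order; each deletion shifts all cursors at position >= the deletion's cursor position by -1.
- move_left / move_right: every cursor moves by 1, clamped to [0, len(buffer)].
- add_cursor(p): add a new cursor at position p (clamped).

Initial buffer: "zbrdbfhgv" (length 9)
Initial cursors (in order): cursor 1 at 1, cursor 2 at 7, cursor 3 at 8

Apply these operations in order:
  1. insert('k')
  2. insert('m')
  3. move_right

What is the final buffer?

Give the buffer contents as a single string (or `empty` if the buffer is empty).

Answer: zkmbrdbfhkmgkmv

Derivation:
After op 1 (insert('k')): buffer="zkbrdbfhkgkv" (len 12), cursors c1@2 c2@9 c3@11, authorship .1......2.3.
After op 2 (insert('m')): buffer="zkmbrdbfhkmgkmv" (len 15), cursors c1@3 c2@11 c3@14, authorship .11......22.33.
After op 3 (move_right): buffer="zkmbrdbfhkmgkmv" (len 15), cursors c1@4 c2@12 c3@15, authorship .11......22.33.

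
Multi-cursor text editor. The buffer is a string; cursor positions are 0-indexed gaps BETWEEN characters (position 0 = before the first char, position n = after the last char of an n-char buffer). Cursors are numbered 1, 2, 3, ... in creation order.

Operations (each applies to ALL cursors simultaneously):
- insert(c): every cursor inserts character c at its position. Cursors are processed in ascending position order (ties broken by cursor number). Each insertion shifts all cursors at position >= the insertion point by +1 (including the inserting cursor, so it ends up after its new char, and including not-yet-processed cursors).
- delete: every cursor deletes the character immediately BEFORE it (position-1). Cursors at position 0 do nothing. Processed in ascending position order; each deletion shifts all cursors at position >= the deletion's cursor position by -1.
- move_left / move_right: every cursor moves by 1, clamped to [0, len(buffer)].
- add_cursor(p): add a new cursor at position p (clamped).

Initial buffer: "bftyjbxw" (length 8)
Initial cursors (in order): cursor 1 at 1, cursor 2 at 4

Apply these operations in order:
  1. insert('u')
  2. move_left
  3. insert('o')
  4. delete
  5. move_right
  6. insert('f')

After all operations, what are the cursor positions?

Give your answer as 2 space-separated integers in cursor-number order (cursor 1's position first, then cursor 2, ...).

Answer: 3 8

Derivation:
After op 1 (insert('u')): buffer="buftyujbxw" (len 10), cursors c1@2 c2@6, authorship .1...2....
After op 2 (move_left): buffer="buftyujbxw" (len 10), cursors c1@1 c2@5, authorship .1...2....
After op 3 (insert('o')): buffer="bouftyoujbxw" (len 12), cursors c1@2 c2@7, authorship .11...22....
After op 4 (delete): buffer="buftyujbxw" (len 10), cursors c1@1 c2@5, authorship .1...2....
After op 5 (move_right): buffer="buftyujbxw" (len 10), cursors c1@2 c2@6, authorship .1...2....
After op 6 (insert('f')): buffer="bufftyufjbxw" (len 12), cursors c1@3 c2@8, authorship .11...22....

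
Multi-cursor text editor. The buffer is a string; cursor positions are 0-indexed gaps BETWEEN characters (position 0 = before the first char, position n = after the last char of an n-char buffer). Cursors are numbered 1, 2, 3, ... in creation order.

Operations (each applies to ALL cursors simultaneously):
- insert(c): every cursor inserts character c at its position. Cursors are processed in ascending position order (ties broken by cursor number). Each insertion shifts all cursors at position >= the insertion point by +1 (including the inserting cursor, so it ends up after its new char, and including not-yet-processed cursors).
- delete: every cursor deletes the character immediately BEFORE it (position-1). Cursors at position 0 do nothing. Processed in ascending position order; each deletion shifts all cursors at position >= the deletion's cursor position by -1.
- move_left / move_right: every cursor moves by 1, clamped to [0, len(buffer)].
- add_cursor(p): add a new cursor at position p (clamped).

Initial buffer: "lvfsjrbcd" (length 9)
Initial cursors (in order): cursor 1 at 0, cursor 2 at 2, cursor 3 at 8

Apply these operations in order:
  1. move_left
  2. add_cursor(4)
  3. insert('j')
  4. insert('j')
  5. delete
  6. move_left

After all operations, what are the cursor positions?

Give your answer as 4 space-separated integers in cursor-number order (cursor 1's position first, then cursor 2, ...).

Answer: 0 2 10 6

Derivation:
After op 1 (move_left): buffer="lvfsjrbcd" (len 9), cursors c1@0 c2@1 c3@7, authorship .........
After op 2 (add_cursor(4)): buffer="lvfsjrbcd" (len 9), cursors c1@0 c2@1 c4@4 c3@7, authorship .........
After op 3 (insert('j')): buffer="jljvfsjjrbjcd" (len 13), cursors c1@1 c2@3 c4@7 c3@11, authorship 1.2...4...3..
After op 4 (insert('j')): buffer="jjljjvfsjjjrbjjcd" (len 17), cursors c1@2 c2@5 c4@10 c3@15, authorship 11.22...44...33..
After op 5 (delete): buffer="jljvfsjjrbjcd" (len 13), cursors c1@1 c2@3 c4@7 c3@11, authorship 1.2...4...3..
After op 6 (move_left): buffer="jljvfsjjrbjcd" (len 13), cursors c1@0 c2@2 c4@6 c3@10, authorship 1.2...4...3..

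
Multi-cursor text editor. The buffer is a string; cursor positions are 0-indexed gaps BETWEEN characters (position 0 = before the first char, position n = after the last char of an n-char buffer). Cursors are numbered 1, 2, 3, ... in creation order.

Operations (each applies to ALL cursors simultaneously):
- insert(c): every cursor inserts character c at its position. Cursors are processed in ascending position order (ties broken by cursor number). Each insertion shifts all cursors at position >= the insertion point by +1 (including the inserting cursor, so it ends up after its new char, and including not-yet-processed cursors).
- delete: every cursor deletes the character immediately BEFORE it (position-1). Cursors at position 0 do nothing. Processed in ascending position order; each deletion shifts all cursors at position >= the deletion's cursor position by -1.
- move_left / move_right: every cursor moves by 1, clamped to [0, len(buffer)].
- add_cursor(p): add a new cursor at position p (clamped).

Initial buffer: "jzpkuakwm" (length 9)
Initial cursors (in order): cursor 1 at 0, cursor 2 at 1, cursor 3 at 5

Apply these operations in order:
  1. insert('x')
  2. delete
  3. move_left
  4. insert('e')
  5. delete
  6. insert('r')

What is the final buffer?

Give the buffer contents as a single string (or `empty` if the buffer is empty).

After op 1 (insert('x')): buffer="xjxzpkuxakwm" (len 12), cursors c1@1 c2@3 c3@8, authorship 1.2....3....
After op 2 (delete): buffer="jzpkuakwm" (len 9), cursors c1@0 c2@1 c3@5, authorship .........
After op 3 (move_left): buffer="jzpkuakwm" (len 9), cursors c1@0 c2@0 c3@4, authorship .........
After op 4 (insert('e')): buffer="eejzpkeuakwm" (len 12), cursors c1@2 c2@2 c3@7, authorship 12....3.....
After op 5 (delete): buffer="jzpkuakwm" (len 9), cursors c1@0 c2@0 c3@4, authorship .........
After op 6 (insert('r')): buffer="rrjzpkruakwm" (len 12), cursors c1@2 c2@2 c3@7, authorship 12....3.....

Answer: rrjzpkruakwm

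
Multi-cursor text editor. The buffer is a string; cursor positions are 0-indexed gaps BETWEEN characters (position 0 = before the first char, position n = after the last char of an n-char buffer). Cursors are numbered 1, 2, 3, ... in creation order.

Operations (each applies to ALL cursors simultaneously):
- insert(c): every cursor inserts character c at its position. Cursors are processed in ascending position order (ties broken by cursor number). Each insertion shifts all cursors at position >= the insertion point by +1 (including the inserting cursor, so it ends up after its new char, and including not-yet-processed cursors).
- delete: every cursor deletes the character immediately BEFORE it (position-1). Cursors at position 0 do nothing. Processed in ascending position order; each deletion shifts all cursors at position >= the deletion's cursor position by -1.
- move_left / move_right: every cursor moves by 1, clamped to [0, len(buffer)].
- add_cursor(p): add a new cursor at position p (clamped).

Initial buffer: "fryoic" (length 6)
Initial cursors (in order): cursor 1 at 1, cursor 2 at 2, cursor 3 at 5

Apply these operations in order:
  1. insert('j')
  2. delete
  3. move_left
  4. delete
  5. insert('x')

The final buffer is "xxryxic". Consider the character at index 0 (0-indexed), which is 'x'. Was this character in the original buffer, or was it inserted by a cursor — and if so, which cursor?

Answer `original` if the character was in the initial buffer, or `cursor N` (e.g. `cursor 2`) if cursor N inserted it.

After op 1 (insert('j')): buffer="fjrjyoijc" (len 9), cursors c1@2 c2@4 c3@8, authorship .1.2...3.
After op 2 (delete): buffer="fryoic" (len 6), cursors c1@1 c2@2 c3@5, authorship ......
After op 3 (move_left): buffer="fryoic" (len 6), cursors c1@0 c2@1 c3@4, authorship ......
After op 4 (delete): buffer="ryic" (len 4), cursors c1@0 c2@0 c3@2, authorship ....
After op 5 (insert('x')): buffer="xxryxic" (len 7), cursors c1@2 c2@2 c3@5, authorship 12..3..
Authorship (.=original, N=cursor N): 1 2 . . 3 . .
Index 0: author = 1

Answer: cursor 1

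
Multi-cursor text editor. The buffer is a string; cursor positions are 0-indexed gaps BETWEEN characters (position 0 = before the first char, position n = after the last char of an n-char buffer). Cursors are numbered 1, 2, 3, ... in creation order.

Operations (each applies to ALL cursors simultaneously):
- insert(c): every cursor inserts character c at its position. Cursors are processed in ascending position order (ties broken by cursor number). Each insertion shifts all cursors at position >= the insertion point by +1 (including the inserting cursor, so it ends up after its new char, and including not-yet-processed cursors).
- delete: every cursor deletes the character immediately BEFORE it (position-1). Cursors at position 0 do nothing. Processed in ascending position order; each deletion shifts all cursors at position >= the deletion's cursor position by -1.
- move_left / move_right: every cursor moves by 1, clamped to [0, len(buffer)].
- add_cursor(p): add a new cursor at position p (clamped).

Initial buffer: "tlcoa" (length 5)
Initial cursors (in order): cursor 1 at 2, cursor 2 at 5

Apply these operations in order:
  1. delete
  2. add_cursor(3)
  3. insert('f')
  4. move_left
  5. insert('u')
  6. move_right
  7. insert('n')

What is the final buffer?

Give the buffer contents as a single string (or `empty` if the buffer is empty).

After op 1 (delete): buffer="tco" (len 3), cursors c1@1 c2@3, authorship ...
After op 2 (add_cursor(3)): buffer="tco" (len 3), cursors c1@1 c2@3 c3@3, authorship ...
After op 3 (insert('f')): buffer="tfcoff" (len 6), cursors c1@2 c2@6 c3@6, authorship .1..23
After op 4 (move_left): buffer="tfcoff" (len 6), cursors c1@1 c2@5 c3@5, authorship .1..23
After op 5 (insert('u')): buffer="tufcofuuf" (len 9), cursors c1@2 c2@8 c3@8, authorship .11..2233
After op 6 (move_right): buffer="tufcofuuf" (len 9), cursors c1@3 c2@9 c3@9, authorship .11..2233
After op 7 (insert('n')): buffer="tufncofuufnn" (len 12), cursors c1@4 c2@12 c3@12, authorship .111..223323

Answer: tufncofuufnn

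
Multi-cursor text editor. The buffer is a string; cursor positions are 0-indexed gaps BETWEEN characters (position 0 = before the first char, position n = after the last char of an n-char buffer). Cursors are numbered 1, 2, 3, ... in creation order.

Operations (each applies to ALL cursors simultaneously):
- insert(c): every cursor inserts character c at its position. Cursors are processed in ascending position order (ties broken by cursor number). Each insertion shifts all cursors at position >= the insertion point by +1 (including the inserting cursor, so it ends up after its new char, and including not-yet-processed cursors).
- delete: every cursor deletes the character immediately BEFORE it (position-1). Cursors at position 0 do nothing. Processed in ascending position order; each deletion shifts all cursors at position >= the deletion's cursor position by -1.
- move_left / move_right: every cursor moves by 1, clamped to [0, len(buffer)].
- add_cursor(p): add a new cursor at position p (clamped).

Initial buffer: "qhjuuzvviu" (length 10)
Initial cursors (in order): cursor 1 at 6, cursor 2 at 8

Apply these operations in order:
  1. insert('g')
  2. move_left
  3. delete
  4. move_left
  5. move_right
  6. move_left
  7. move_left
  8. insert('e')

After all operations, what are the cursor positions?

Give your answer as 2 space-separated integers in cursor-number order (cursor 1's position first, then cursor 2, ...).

Answer: 4 7

Derivation:
After op 1 (insert('g')): buffer="qhjuuzgvvgiu" (len 12), cursors c1@7 c2@10, authorship ......1..2..
After op 2 (move_left): buffer="qhjuuzgvvgiu" (len 12), cursors c1@6 c2@9, authorship ......1..2..
After op 3 (delete): buffer="qhjuugvgiu" (len 10), cursors c1@5 c2@7, authorship .....1.2..
After op 4 (move_left): buffer="qhjuugvgiu" (len 10), cursors c1@4 c2@6, authorship .....1.2..
After op 5 (move_right): buffer="qhjuugvgiu" (len 10), cursors c1@5 c2@7, authorship .....1.2..
After op 6 (move_left): buffer="qhjuugvgiu" (len 10), cursors c1@4 c2@6, authorship .....1.2..
After op 7 (move_left): buffer="qhjuugvgiu" (len 10), cursors c1@3 c2@5, authorship .....1.2..
After op 8 (insert('e')): buffer="qhjeuuegvgiu" (len 12), cursors c1@4 c2@7, authorship ...1..21.2..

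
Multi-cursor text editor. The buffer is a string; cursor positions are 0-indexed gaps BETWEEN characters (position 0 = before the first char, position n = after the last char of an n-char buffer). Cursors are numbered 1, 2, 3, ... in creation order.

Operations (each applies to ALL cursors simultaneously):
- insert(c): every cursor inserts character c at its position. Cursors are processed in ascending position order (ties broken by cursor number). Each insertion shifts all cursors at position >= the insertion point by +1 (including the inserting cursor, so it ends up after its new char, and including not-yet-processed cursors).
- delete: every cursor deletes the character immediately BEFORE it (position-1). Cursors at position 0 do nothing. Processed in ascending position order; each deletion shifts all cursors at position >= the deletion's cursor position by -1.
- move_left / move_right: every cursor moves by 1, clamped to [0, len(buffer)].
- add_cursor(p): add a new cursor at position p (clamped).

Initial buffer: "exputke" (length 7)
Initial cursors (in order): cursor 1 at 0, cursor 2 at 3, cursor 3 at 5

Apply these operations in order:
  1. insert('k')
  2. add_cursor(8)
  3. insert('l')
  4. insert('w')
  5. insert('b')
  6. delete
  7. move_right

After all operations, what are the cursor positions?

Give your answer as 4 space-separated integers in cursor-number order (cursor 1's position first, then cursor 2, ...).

Answer: 4 10 17 17

Derivation:
After op 1 (insert('k')): buffer="kexpkutkke" (len 10), cursors c1@1 c2@5 c3@8, authorship 1...2..3..
After op 2 (add_cursor(8)): buffer="kexpkutkke" (len 10), cursors c1@1 c2@5 c3@8 c4@8, authorship 1...2..3..
After op 3 (insert('l')): buffer="klexpklutkllke" (len 14), cursors c1@2 c2@7 c3@12 c4@12, authorship 11...22..334..
After op 4 (insert('w')): buffer="klwexpklwutkllwwke" (len 18), cursors c1@3 c2@9 c3@16 c4@16, authorship 111...222..33434..
After op 5 (insert('b')): buffer="klwbexpklwbutkllwwbbke" (len 22), cursors c1@4 c2@11 c3@20 c4@20, authorship 1111...2222..3343434..
After op 6 (delete): buffer="klwexpklwutkllwwke" (len 18), cursors c1@3 c2@9 c3@16 c4@16, authorship 111...222..33434..
After op 7 (move_right): buffer="klwexpklwutkllwwke" (len 18), cursors c1@4 c2@10 c3@17 c4@17, authorship 111...222..33434..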